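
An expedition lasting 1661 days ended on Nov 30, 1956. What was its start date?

Subtracting 1661 days from November 30, 1956.
Going back 30 days from November 30, 1956 reaches the end of the previous month; 1661 − 30 = 1631 left.
October 1956 has 31 days: 1631 − 31 = 1600 left.
September 1956 has 30 days: 1600 − 30 = 1570 left.
August 1956 has 31 days: 1570 − 31 = 1539 left.
July 1956 has 31 days: 1539 − 31 = 1508 left.
June 1956 has 30 days: 1508 − 30 = 1478 left.
May 1956 has 31 days: 1478 − 31 = 1447 left.
April 1956 has 30 days: 1447 − 30 = 1417 left.
March 1956 has 31 days: 1417 − 31 = 1386 left.
February 1956 has 29 days (1956 is a leap year): 1386 − 29 = 1357 left.
January 1956 has 31 days: 1357 − 31 = 1326 left.
December 1955 has 31 days: 1326 − 31 = 1295 left.
November 1955 has 30 days: 1295 − 30 = 1265 left.
October 1955 has 31 days: 1265 − 31 = 1234 left.
September 1955 has 30 days: 1234 − 30 = 1204 left.
August 1955 has 31 days: 1204 − 31 = 1173 left.
July 1955 has 31 days: 1173 − 31 = 1142 left.
June 1955 has 30 days: 1142 − 30 = 1112 left.
May 1955 has 31 days: 1112 − 31 = 1081 left.
April 1955 has 30 days: 1081 − 30 = 1051 left.
March 1955 has 31 days: 1051 − 31 = 1020 left.
February 1955 has 28 days (1955 is not a leap year): 1020 − 28 = 992 left.
January 1955 has 31 days: 992 − 31 = 961 left.
December 1954 has 31 days: 961 − 31 = 930 left.
November 1954 has 30 days: 930 − 30 = 900 left.
October 1954 has 31 days: 900 − 31 = 869 left.
September 1954 has 30 days: 869 − 30 = 839 left.
August 1954 has 31 days: 839 − 31 = 808 left.
July 1954 has 31 days: 808 − 31 = 777 left.
June 1954 has 30 days: 777 − 30 = 747 left.
May 1954 has 31 days: 747 − 31 = 716 left.
April 1954 has 30 days: 716 − 30 = 686 left.
March 1954 has 31 days: 686 − 31 = 655 left.
February 1954 has 28 days (1954 is not a leap year): 655 − 28 = 627 left.
January 1954 has 31 days: 627 − 31 = 596 left.
December 1953 has 31 days: 596 − 31 = 565 left.
November 1953 has 30 days: 565 − 30 = 535 left.
October 1953 has 31 days: 535 − 31 = 504 left.
September 1953 has 30 days: 504 − 30 = 474 left.
August 1953 has 31 days: 474 − 31 = 443 left.
July 1953 has 31 days: 443 − 31 = 412 left.
June 1953 has 30 days: 412 − 30 = 382 left.
May 1953 has 31 days: 382 − 31 = 351 left.
April 1953 has 30 days: 351 − 30 = 321 left.
March 1953 has 31 days: 321 − 31 = 290 left.
February 1953 has 28 days (1953 is not a leap year): 290 − 28 = 262 left.
January 1953 has 31 days: 262 − 31 = 231 left.
December 1952 has 31 days: 231 − 31 = 200 left.
November 1952 has 30 days: 200 − 30 = 170 left.
October 1952 has 31 days: 170 − 31 = 139 left.
September 1952 has 30 days: 139 − 30 = 109 left.
August 1952 has 31 days: 109 − 31 = 78 left.
July 1952 has 31 days: 78 − 31 = 47 left.
June 1952 has 30 days: 47 − 30 = 17 left.
May 1952 has 31 days; 31 − 17 = 14 → May 14, 1952.

May 14, 1952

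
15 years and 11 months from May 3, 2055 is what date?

April 3, 2071

Counting forward 15 years and 11 months from May 3, 2055.
+15 years → 2070; month 5 + 11 = 16, which is month 4 of year 2071 → April 2071.
Day 3 is valid in April, giving April 3, 2071.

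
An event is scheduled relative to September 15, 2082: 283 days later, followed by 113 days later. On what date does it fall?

October 16, 2083

Advancing 283 days from September 15, 2082:
September has 30 days, so 30 − 15 = 15 days remain after September 15, 2082; 283 − 15 = 268 left.
October 2082 has 31 days: 268 − 31 = 237 left.
November 2082 has 30 days: 237 − 30 = 207 left.
December 2082 has 31 days: 207 − 31 = 176 left.
January 2083 has 31 days: 176 − 31 = 145 left.
February 2083 has 28 days (2083 is not a leap year): 145 − 28 = 117 left.
March 2083 has 31 days: 117 − 31 = 86 left.
April 2083 has 30 days: 86 − 30 = 56 left.
May 2083 has 31 days: 56 − 31 = 25 left.
25 days into June 2083 → June 25, 2083.
Counting forward 113 days from June 25, 2083:
June has 30 days, so 30 − 25 = 5 days remain after June 25, 2083; 113 − 5 = 108 left.
July 2083 has 31 days: 108 − 31 = 77 left.
August 2083 has 31 days: 77 − 31 = 46 left.
September 2083 has 30 days: 46 − 30 = 16 left.
16 days into October 2083 → October 16, 2083.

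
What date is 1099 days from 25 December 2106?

Counting forward 1099 days from December 25, 2106.
December has 31 days, so 31 − 25 = 6 days remain after December 25, 2106; 1099 − 6 = 1093 left.
January 2107 has 31 days: 1093 − 31 = 1062 left.
February 2107 has 28 days (2107 is not a leap year): 1062 − 28 = 1034 left.
March 2107 has 31 days: 1034 − 31 = 1003 left.
April 2107 has 30 days: 1003 − 30 = 973 left.
May 2107 has 31 days: 973 − 31 = 942 left.
June 2107 has 30 days: 942 − 30 = 912 left.
July 2107 has 31 days: 912 − 31 = 881 left.
August 2107 has 31 days: 881 − 31 = 850 left.
September 2107 has 30 days: 850 − 30 = 820 left.
October 2107 has 31 days: 820 − 31 = 789 left.
November 2107 has 30 days: 789 − 30 = 759 left.
December 2107 has 31 days: 759 − 31 = 728 left.
January 2108 has 31 days: 728 − 31 = 697 left.
February 2108 has 29 days (2108 is a leap year): 697 − 29 = 668 left.
March 2108 has 31 days: 668 − 31 = 637 left.
April 2108 has 30 days: 637 − 30 = 607 left.
May 2108 has 31 days: 607 − 31 = 576 left.
June 2108 has 30 days: 576 − 30 = 546 left.
July 2108 has 31 days: 546 − 31 = 515 left.
August 2108 has 31 days: 515 − 31 = 484 left.
September 2108 has 30 days: 484 − 30 = 454 left.
October 2108 has 31 days: 454 − 31 = 423 left.
November 2108 has 30 days: 423 − 30 = 393 left.
December 2108 has 31 days: 393 − 31 = 362 left.
January 2109 has 31 days: 362 − 31 = 331 left.
February 2109 has 28 days (2109 is not a leap year): 331 − 28 = 303 left.
March 2109 has 31 days: 303 − 31 = 272 left.
April 2109 has 30 days: 272 − 30 = 242 left.
May 2109 has 31 days: 242 − 31 = 211 left.
June 2109 has 30 days: 211 − 30 = 181 left.
July 2109 has 31 days: 181 − 31 = 150 left.
August 2109 has 31 days: 150 − 31 = 119 left.
September 2109 has 30 days: 119 − 30 = 89 left.
October 2109 has 31 days: 89 − 31 = 58 left.
November 2109 has 30 days: 58 − 30 = 28 left.
28 days into December 2109 → December 28, 2109.

December 28, 2109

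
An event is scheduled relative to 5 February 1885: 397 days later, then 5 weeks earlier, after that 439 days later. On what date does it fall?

April 17, 1887

Counting forward 397 days from February 5, 1885:
February has 28 days, so 28 − 5 = 23 days remain after February 5, 1885; 397 − 23 = 374 left.
March 1885 has 31 days: 374 − 31 = 343 left.
April 1885 has 30 days: 343 − 30 = 313 left.
May 1885 has 31 days: 313 − 31 = 282 left.
June 1885 has 30 days: 282 − 30 = 252 left.
July 1885 has 31 days: 252 − 31 = 221 left.
August 1885 has 31 days: 221 − 31 = 190 left.
September 1885 has 30 days: 190 − 30 = 160 left.
October 1885 has 31 days: 160 − 31 = 129 left.
November 1885 has 30 days: 129 − 30 = 99 left.
December 1885 has 31 days: 99 − 31 = 68 left.
January 1886 has 31 days: 68 − 31 = 37 left.
February 1886 has 28 days (1886 is not a leap year): 37 − 28 = 9 left.
9 days into March 1886 → March 9, 1886.
Going back 5 weeks (= 35 days) from March 9, 1886:
Going back 9 days from March 9, 1886 reaches the end of the previous month; 35 − 9 = 26 left.
February 1886 has 28 days; 28 − 26 = 2 → February 2, 1886.
Counting forward 439 days from February 2, 1886:
February has 28 days, so 28 − 2 = 26 days remain after February 2, 1886; 439 − 26 = 413 left.
March 1886 has 31 days: 413 − 31 = 382 left.
April 1886 has 30 days: 382 − 30 = 352 left.
May 1886 has 31 days: 352 − 31 = 321 left.
June 1886 has 30 days: 321 − 30 = 291 left.
July 1886 has 31 days: 291 − 31 = 260 left.
August 1886 has 31 days: 260 − 31 = 229 left.
September 1886 has 30 days: 229 − 30 = 199 left.
October 1886 has 31 days: 199 − 31 = 168 left.
November 1886 has 30 days: 168 − 30 = 138 left.
December 1886 has 31 days: 138 − 31 = 107 left.
January 1887 has 31 days: 107 − 31 = 76 left.
February 1887 has 28 days (1887 is not a leap year): 76 − 28 = 48 left.
March 1887 has 31 days: 48 − 31 = 17 left.
17 days into April 1887 → April 17, 1887.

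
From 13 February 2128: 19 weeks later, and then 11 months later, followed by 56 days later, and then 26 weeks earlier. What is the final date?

January 19, 2129

Adding 19 weeks (= 133 days) from February 13, 2128:
February has 29 days, so 29 − 13 = 16 days remain after February 13, 2128; 133 − 16 = 117 left.
March 2128 has 31 days: 117 − 31 = 86 left.
April 2128 has 30 days: 86 − 30 = 56 left.
May 2128 has 31 days: 56 − 31 = 25 left.
25 days into June 2128 → June 25, 2128.
Adding 11 months from June 25, 2128:
month 6 + 11 = 17, which is month 5 of year 2129 → May 2129.
Day 25 is valid in May, giving May 25, 2129.
Advancing 56 days from May 25, 2129:
May has 31 days, so 31 − 25 = 6 days remain after May 25, 2129; 56 − 6 = 50 left.
June 2129 has 30 days: 50 − 30 = 20 left.
20 days into July 2129 → July 20, 2129.
Counting back 26 weeks (= 182 days) from July 20, 2129:
Going back 20 days from July 20, 2129 reaches the end of the previous month; 182 − 20 = 162 left.
June 2129 has 30 days: 162 − 30 = 132 left.
May 2129 has 31 days: 132 − 31 = 101 left.
April 2129 has 30 days: 101 − 30 = 71 left.
March 2129 has 31 days: 71 − 31 = 40 left.
February 2129 has 28 days (2129 is not a leap year): 40 − 28 = 12 left.
January 2129 has 31 days; 31 − 12 = 19 → January 19, 2129.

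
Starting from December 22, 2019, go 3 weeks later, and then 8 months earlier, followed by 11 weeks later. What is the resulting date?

July 28, 2019

Counting forward 3 weeks (= 21 days) from December 22, 2019:
December has 31 days, so 31 − 22 = 9 days remain after December 22, 2019; 21 − 9 = 12 left.
12 days into January 2020 → January 12, 2020.
Subtracting 8 months from January 12, 2020:
month 1 − 8 = -7, which is month 5 of year 2019 → May 2019.
Day 12 is valid in May, giving May 12, 2019.
Counting forward 11 weeks (= 77 days) from May 12, 2019:
May has 31 days, so 31 − 12 = 19 days remain after May 12, 2019; 77 − 19 = 58 left.
June 2019 has 30 days: 58 − 30 = 28 left.
28 days into July 2019 → July 28, 2019.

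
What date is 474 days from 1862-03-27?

Counting forward 474 days from March 27, 1862.
March has 31 days, so 31 − 27 = 4 days remain after March 27, 1862; 474 − 4 = 470 left.
April 1862 has 30 days: 470 − 30 = 440 left.
May 1862 has 31 days: 440 − 31 = 409 left.
June 1862 has 30 days: 409 − 30 = 379 left.
July 1862 has 31 days: 379 − 31 = 348 left.
August 1862 has 31 days: 348 − 31 = 317 left.
September 1862 has 30 days: 317 − 30 = 287 left.
October 1862 has 31 days: 287 − 31 = 256 left.
November 1862 has 30 days: 256 − 30 = 226 left.
December 1862 has 31 days: 226 − 31 = 195 left.
January 1863 has 31 days: 195 − 31 = 164 left.
February 1863 has 28 days (1863 is not a leap year): 164 − 28 = 136 left.
March 1863 has 31 days: 136 − 31 = 105 left.
April 1863 has 30 days: 105 − 30 = 75 left.
May 1863 has 31 days: 75 − 31 = 44 left.
June 1863 has 30 days: 44 − 30 = 14 left.
14 days into July 1863 → July 14, 1863.

July 14, 1863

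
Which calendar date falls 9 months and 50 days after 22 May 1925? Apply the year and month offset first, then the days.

Adding 9 months and 50 days from May 22, 1925: first the month/year part, then the days.
month 5 + 9 = 14, which is month 2 of year 1926 → February 1926.
Day 22 is valid in February, giving February 22, 1926.
Now add 50 days from February 22, 1926.
February has 28 days, so 28 − 22 = 6 days remain after February 22, 1926; 50 − 6 = 44 left.
March 1926 has 31 days: 44 − 31 = 13 left.
13 days into April 1926 → April 13, 1926.

April 13, 1926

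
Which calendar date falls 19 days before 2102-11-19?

October 31, 2102

Counting back 19 days from November 19, 2102.
Going back 19 days from November 19, 2102 reaches the end of the previous month; 19 − 19 = 0 left.
October 2102 has 31 days; 31 − 0 = 31 → October 31, 2102.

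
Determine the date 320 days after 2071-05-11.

Adding 320 days from May 11, 2071.
May has 31 days, so 31 − 11 = 20 days remain after May 11, 2071; 320 − 20 = 300 left.
June 2071 has 30 days: 300 − 30 = 270 left.
July 2071 has 31 days: 270 − 31 = 239 left.
August 2071 has 31 days: 239 − 31 = 208 left.
September 2071 has 30 days: 208 − 30 = 178 left.
October 2071 has 31 days: 178 − 31 = 147 left.
November 2071 has 30 days: 147 − 30 = 117 left.
December 2071 has 31 days: 117 − 31 = 86 left.
January 2072 has 31 days: 86 − 31 = 55 left.
February 2072 has 29 days (2072 is a leap year): 55 − 29 = 26 left.
26 days into March 2072 → March 26, 2072.

March 26, 2072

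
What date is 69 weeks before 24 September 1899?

May 29, 1898

Subtracting 69 weeks = 483 days from September 24, 1899.
Going back 24 days from September 24, 1899 reaches the end of the previous month; 483 − 24 = 459 left.
August 1899 has 31 days: 459 − 31 = 428 left.
July 1899 has 31 days: 428 − 31 = 397 left.
June 1899 has 30 days: 397 − 30 = 367 left.
May 1899 has 31 days: 367 − 31 = 336 left.
April 1899 has 30 days: 336 − 30 = 306 left.
March 1899 has 31 days: 306 − 31 = 275 left.
February 1899 has 28 days (1899 is not a leap year): 275 − 28 = 247 left.
January 1899 has 31 days: 247 − 31 = 216 left.
December 1898 has 31 days: 216 − 31 = 185 left.
November 1898 has 30 days: 185 − 30 = 155 left.
October 1898 has 31 days: 155 − 31 = 124 left.
September 1898 has 30 days: 124 − 30 = 94 left.
August 1898 has 31 days: 94 − 31 = 63 left.
July 1898 has 31 days: 63 − 31 = 32 left.
June 1898 has 30 days: 32 − 30 = 2 left.
May 1898 has 31 days; 31 − 2 = 29 → May 29, 1898.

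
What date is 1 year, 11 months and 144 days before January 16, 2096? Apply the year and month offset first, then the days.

September 25, 2093

Counting back 1 year, 11 months and 144 days from January 16, 2096: first the month/year part, then the days.
-1 year → 2095; month 1 − 11 = -10, which is month 2 of year 2094 → February 2094.
Day 16 is valid in February, giving February 16, 2094.
Now subtract 144 days from February 16, 2094.
Going back 16 days from February 16, 2094 reaches the end of the previous month; 144 − 16 = 128 left.
January 2094 has 31 days: 128 − 31 = 97 left.
December 2093 has 31 days: 97 − 31 = 66 left.
November 2093 has 30 days: 66 − 30 = 36 left.
October 2093 has 31 days: 36 − 31 = 5 left.
September 2093 has 30 days; 30 − 5 = 25 → September 25, 2093.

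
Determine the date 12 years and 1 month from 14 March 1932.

Counting forward 12 years and 1 month from March 14, 1932.
+12 years → 1944; month 3 + 1 = 4 → April 1944.
Day 14 is valid in April, giving April 14, 1944.

April 14, 1944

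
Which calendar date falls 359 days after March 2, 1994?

February 24, 1995

Advancing 359 days from March 2, 1994.
March has 31 days, so 31 − 2 = 29 days remain after March 2, 1994; 359 − 29 = 330 left.
April 1994 has 30 days: 330 − 30 = 300 left.
May 1994 has 31 days: 300 − 31 = 269 left.
June 1994 has 30 days: 269 − 30 = 239 left.
July 1994 has 31 days: 239 − 31 = 208 left.
August 1994 has 31 days: 208 − 31 = 177 left.
September 1994 has 30 days: 177 − 30 = 147 left.
October 1994 has 31 days: 147 − 31 = 116 left.
November 1994 has 30 days: 116 − 30 = 86 left.
December 1994 has 31 days: 86 − 31 = 55 left.
January 1995 has 31 days: 55 − 31 = 24 left.
24 days into February 1995 → February 24, 1995.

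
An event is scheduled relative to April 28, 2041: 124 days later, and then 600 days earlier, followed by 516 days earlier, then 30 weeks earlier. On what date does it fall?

January 12, 2038

Advancing 124 days from April 28, 2041:
April has 30 days, so 30 − 28 = 2 days remain after April 28, 2041; 124 − 2 = 122 left.
May 2041 has 31 days: 122 − 31 = 91 left.
June 2041 has 30 days: 91 − 30 = 61 left.
July 2041 has 31 days: 61 − 31 = 30 left.
30 days into August 2041 → August 30, 2041.
Counting back 600 days from August 30, 2041:
Going back 30 days from August 30, 2041 reaches the end of the previous month; 600 − 30 = 570 left.
July 2041 has 31 days: 570 − 31 = 539 left.
June 2041 has 30 days: 539 − 30 = 509 left.
May 2041 has 31 days: 509 − 31 = 478 left.
April 2041 has 30 days: 478 − 30 = 448 left.
March 2041 has 31 days: 448 − 31 = 417 left.
February 2041 has 28 days (2041 is not a leap year): 417 − 28 = 389 left.
January 2041 has 31 days: 389 − 31 = 358 left.
December 2040 has 31 days: 358 − 31 = 327 left.
November 2040 has 30 days: 327 − 30 = 297 left.
October 2040 has 31 days: 297 − 31 = 266 left.
September 2040 has 30 days: 266 − 30 = 236 left.
August 2040 has 31 days: 236 − 31 = 205 left.
July 2040 has 31 days: 205 − 31 = 174 left.
June 2040 has 30 days: 174 − 30 = 144 left.
May 2040 has 31 days: 144 − 31 = 113 left.
April 2040 has 30 days: 113 − 30 = 83 left.
March 2040 has 31 days: 83 − 31 = 52 left.
February 2040 has 29 days (2040 is a leap year): 52 − 29 = 23 left.
January 2040 has 31 days; 31 − 23 = 8 → January 8, 2040.
Going back 516 days from January 8, 2040:
Going back 8 days from January 8, 2040 reaches the end of the previous month; 516 − 8 = 508 left.
December 2039 has 31 days: 508 − 31 = 477 left.
November 2039 has 30 days: 477 − 30 = 447 left.
October 2039 has 31 days: 447 − 31 = 416 left.
September 2039 has 30 days: 416 − 30 = 386 left.
August 2039 has 31 days: 386 − 31 = 355 left.
July 2039 has 31 days: 355 − 31 = 324 left.
June 2039 has 30 days: 324 − 30 = 294 left.
May 2039 has 31 days: 294 − 31 = 263 left.
April 2039 has 30 days: 263 − 30 = 233 left.
March 2039 has 31 days: 233 − 31 = 202 left.
February 2039 has 28 days (2039 is not a leap year): 202 − 28 = 174 left.
January 2039 has 31 days: 174 − 31 = 143 left.
December 2038 has 31 days: 143 − 31 = 112 left.
November 2038 has 30 days: 112 − 30 = 82 left.
October 2038 has 31 days: 82 − 31 = 51 left.
September 2038 has 30 days: 51 − 30 = 21 left.
August 2038 has 31 days; 31 − 21 = 10 → August 10, 2038.
Counting back 30 weeks (= 210 days) from August 10, 2038:
Going back 10 days from August 10, 2038 reaches the end of the previous month; 210 − 10 = 200 left.
July 2038 has 31 days: 200 − 31 = 169 left.
June 2038 has 30 days: 169 − 30 = 139 left.
May 2038 has 31 days: 139 − 31 = 108 left.
April 2038 has 30 days: 108 − 30 = 78 left.
March 2038 has 31 days: 78 − 31 = 47 left.
February 2038 has 28 days (2038 is not a leap year): 47 − 28 = 19 left.
January 2038 has 31 days; 31 − 19 = 12 → January 12, 2038.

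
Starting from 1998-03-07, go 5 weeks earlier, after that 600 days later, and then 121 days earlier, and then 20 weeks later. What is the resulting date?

October 12, 1999

Subtracting 5 weeks (= 35 days) from March 7, 1998:
Going back 7 days from March 7, 1998 reaches the end of the previous month; 35 − 7 = 28 left.
February 1998 has 28 days (1998 is not a leap year): 28 − 28 = 0 left.
January 1998 has 31 days; 31 − 0 = 31 → January 31, 1998.
Adding 600 days from January 31, 1998:
January has 31 days, so 31 − 31 = 0 days remain after January 31, 1998; 600 − 0 = 600 left.
February 1998 has 28 days (1998 is not a leap year): 600 − 28 = 572 left.
March 1998 has 31 days: 572 − 31 = 541 left.
April 1998 has 30 days: 541 − 30 = 511 left.
May 1998 has 31 days: 511 − 31 = 480 left.
June 1998 has 30 days: 480 − 30 = 450 left.
July 1998 has 31 days: 450 − 31 = 419 left.
August 1998 has 31 days: 419 − 31 = 388 left.
September 1998 has 30 days: 388 − 30 = 358 left.
October 1998 has 31 days: 358 − 31 = 327 left.
November 1998 has 30 days: 327 − 30 = 297 left.
December 1998 has 31 days: 297 − 31 = 266 left.
January 1999 has 31 days: 266 − 31 = 235 left.
February 1999 has 28 days (1999 is not a leap year): 235 − 28 = 207 left.
March 1999 has 31 days: 207 − 31 = 176 left.
April 1999 has 30 days: 176 − 30 = 146 left.
May 1999 has 31 days: 146 − 31 = 115 left.
June 1999 has 30 days: 115 − 30 = 85 left.
July 1999 has 31 days: 85 − 31 = 54 left.
August 1999 has 31 days: 54 − 31 = 23 left.
23 days into September 1999 → September 23, 1999.
Going back 121 days from September 23, 1999:
Going back 23 days from September 23, 1999 reaches the end of the previous month; 121 − 23 = 98 left.
August 1999 has 31 days: 98 − 31 = 67 left.
July 1999 has 31 days: 67 − 31 = 36 left.
June 1999 has 30 days: 36 − 30 = 6 left.
May 1999 has 31 days; 31 − 6 = 25 → May 25, 1999.
Advancing 20 weeks (= 140 days) from May 25, 1999:
May has 31 days, so 31 − 25 = 6 days remain after May 25, 1999; 140 − 6 = 134 left.
June 1999 has 30 days: 134 − 30 = 104 left.
July 1999 has 31 days: 104 − 31 = 73 left.
August 1999 has 31 days: 73 − 31 = 42 left.
September 1999 has 30 days: 42 − 30 = 12 left.
12 days into October 1999 → October 12, 1999.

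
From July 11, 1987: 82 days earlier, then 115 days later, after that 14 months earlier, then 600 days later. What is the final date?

Counting back 82 days from July 11, 1987:
Going back 11 days from July 11, 1987 reaches the end of the previous month; 82 − 11 = 71 left.
June 1987 has 30 days: 71 − 30 = 41 left.
May 1987 has 31 days: 41 − 31 = 10 left.
April 1987 has 30 days; 30 − 10 = 20 → April 20, 1987.
Adding 115 days from April 20, 1987:
April has 30 days, so 30 − 20 = 10 days remain after April 20, 1987; 115 − 10 = 105 left.
May 1987 has 31 days: 105 − 31 = 74 left.
June 1987 has 30 days: 74 − 30 = 44 left.
July 1987 has 31 days: 44 − 31 = 13 left.
13 days into August 1987 → August 13, 1987.
Counting back 14 months from August 13, 1987:
month 8 − 14 = -6, which is month 6 of year 1986 → June 1986.
Day 13 is valid in June, giving June 13, 1986.
Advancing 600 days from June 13, 1986:
June has 30 days, so 30 − 13 = 17 days remain after June 13, 1986; 600 − 17 = 583 left.
July 1986 has 31 days: 583 − 31 = 552 left.
August 1986 has 31 days: 552 − 31 = 521 left.
September 1986 has 30 days: 521 − 30 = 491 left.
October 1986 has 31 days: 491 − 31 = 460 left.
November 1986 has 30 days: 460 − 30 = 430 left.
December 1986 has 31 days: 430 − 31 = 399 left.
January 1987 has 31 days: 399 − 31 = 368 left.
February 1987 has 28 days (1987 is not a leap year): 368 − 28 = 340 left.
March 1987 has 31 days: 340 − 31 = 309 left.
April 1987 has 30 days: 309 − 30 = 279 left.
May 1987 has 31 days: 279 − 31 = 248 left.
June 1987 has 30 days: 248 − 30 = 218 left.
July 1987 has 31 days: 218 − 31 = 187 left.
August 1987 has 31 days: 187 − 31 = 156 left.
September 1987 has 30 days: 156 − 30 = 126 left.
October 1987 has 31 days: 126 − 31 = 95 left.
November 1987 has 30 days: 95 − 30 = 65 left.
December 1987 has 31 days: 65 − 31 = 34 left.
January 1988 has 31 days: 34 − 31 = 3 left.
3 days into February 1988 → February 3, 1988.

February 3, 1988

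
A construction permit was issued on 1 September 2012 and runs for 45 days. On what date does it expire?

Counting forward 45 days from September 1, 2012.
September has 30 days, so 30 − 1 = 29 days remain after September 1, 2012; 45 − 29 = 16 left.
16 days into October 2012 → October 16, 2012.

October 16, 2012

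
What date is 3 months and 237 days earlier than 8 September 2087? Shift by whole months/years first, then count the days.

October 14, 2086

Going back 3 months and 237 days from September 8, 2087: first the month/year part, then the days.
month 9 − 3 = 6 → June 2087.
Day 8 is valid in June, giving June 8, 2087.
Now subtract 237 days from June 8, 2087.
Going back 8 days from June 8, 2087 reaches the end of the previous month; 237 − 8 = 229 left.
May 2087 has 31 days: 229 − 31 = 198 left.
April 2087 has 30 days: 198 − 30 = 168 left.
March 2087 has 31 days: 168 − 31 = 137 left.
February 2087 has 28 days (2087 is not a leap year): 137 − 28 = 109 left.
January 2087 has 31 days: 109 − 31 = 78 left.
December 2086 has 31 days: 78 − 31 = 47 left.
November 2086 has 30 days: 47 − 30 = 17 left.
October 2086 has 31 days; 31 − 17 = 14 → October 14, 2086.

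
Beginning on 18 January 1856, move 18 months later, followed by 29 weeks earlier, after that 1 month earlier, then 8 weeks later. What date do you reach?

Advancing 18 months from January 18, 1856:
month 1 + 18 = 19, which is month 7 of year 1857 → July 1857.
Day 18 is valid in July, giving July 18, 1857.
Subtracting 29 weeks (= 203 days) from July 18, 1857:
Going back 18 days from July 18, 1857 reaches the end of the previous month; 203 − 18 = 185 left.
June 1857 has 30 days: 185 − 30 = 155 left.
May 1857 has 31 days: 155 − 31 = 124 left.
April 1857 has 30 days: 124 − 30 = 94 left.
March 1857 has 31 days: 94 − 31 = 63 left.
February 1857 has 28 days (1857 is not a leap year): 63 − 28 = 35 left.
January 1857 has 31 days: 35 − 31 = 4 left.
December 1856 has 31 days; 31 − 4 = 27 → December 27, 1856.
Subtracting 1 month from December 27, 1856:
month 12 − 1 = 11 → November 1856.
Day 27 is valid in November, giving November 27, 1856.
Advancing 8 weeks (= 56 days) from November 27, 1856:
November has 30 days, so 30 − 27 = 3 days remain after November 27, 1856; 56 − 3 = 53 left.
December 1856 has 31 days: 53 − 31 = 22 left.
22 days into January 1857 → January 22, 1857.

January 22, 1857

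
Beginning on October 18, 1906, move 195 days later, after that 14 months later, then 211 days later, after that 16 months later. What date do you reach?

Adding 195 days from October 18, 1906:
October has 31 days, so 31 − 18 = 13 days remain after October 18, 1906; 195 − 13 = 182 left.
November 1906 has 30 days: 182 − 30 = 152 left.
December 1906 has 31 days: 152 − 31 = 121 left.
January 1907 has 31 days: 121 − 31 = 90 left.
February 1907 has 28 days (1907 is not a leap year): 90 − 28 = 62 left.
March 1907 has 31 days: 62 − 31 = 31 left.
April 1907 has 30 days: 31 − 30 = 1 left.
1 day into May 1907 → May 1, 1907.
Counting forward 14 months from May 1, 1907:
month 5 + 14 = 19, which is month 7 of year 1908 → July 1908.
Day 1 is valid in July, giving July 1, 1908.
Adding 211 days from July 1, 1908:
July has 31 days, so 31 − 1 = 30 days remain after July 1, 1908; 211 − 30 = 181 left.
August 1908 has 31 days: 181 − 31 = 150 left.
September 1908 has 30 days: 150 − 30 = 120 left.
October 1908 has 31 days: 120 − 31 = 89 left.
November 1908 has 30 days: 89 − 30 = 59 left.
December 1908 has 31 days: 59 − 31 = 28 left.
28 days into January 1909 → January 28, 1909.
Adding 16 months from January 28, 1909:
month 1 + 16 = 17, which is month 5 of year 1910 → May 1910.
Day 28 is valid in May, giving May 28, 1910.

May 28, 1910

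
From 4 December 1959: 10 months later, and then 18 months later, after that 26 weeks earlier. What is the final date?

October 4, 1961

Adding 10 months from December 4, 1959:
month 12 + 10 = 22, which is month 10 of year 1960 → October 1960.
Day 4 is valid in October, giving October 4, 1960.
Counting forward 18 months from October 4, 1960:
month 10 + 18 = 28, which is month 4 of year 1962 → April 1962.
Day 4 is valid in April, giving April 4, 1962.
Counting back 26 weeks (= 182 days) from April 4, 1962:
Going back 4 days from April 4, 1962 reaches the end of the previous month; 182 − 4 = 178 left.
March 1962 has 31 days: 178 − 31 = 147 left.
February 1962 has 28 days (1962 is not a leap year): 147 − 28 = 119 left.
January 1962 has 31 days: 119 − 31 = 88 left.
December 1961 has 31 days: 88 − 31 = 57 left.
November 1961 has 30 days: 57 − 30 = 27 left.
October 1961 has 31 days; 31 − 27 = 4 → October 4, 1961.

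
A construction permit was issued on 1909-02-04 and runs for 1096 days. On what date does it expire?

February 5, 1912

Adding 1096 days from February 4, 1909.
February has 28 days, so 28 − 4 = 24 days remain after February 4, 1909; 1096 − 24 = 1072 left.
March 1909 has 31 days: 1072 − 31 = 1041 left.
April 1909 has 30 days: 1041 − 30 = 1011 left.
May 1909 has 31 days: 1011 − 31 = 980 left.
June 1909 has 30 days: 980 − 30 = 950 left.
July 1909 has 31 days: 950 − 31 = 919 left.
August 1909 has 31 days: 919 − 31 = 888 left.
September 1909 has 30 days: 888 − 30 = 858 left.
October 1909 has 31 days: 858 − 31 = 827 left.
November 1909 has 30 days: 827 − 30 = 797 left.
December 1909 has 31 days: 797 − 31 = 766 left.
January 1910 has 31 days: 766 − 31 = 735 left.
February 1910 has 28 days (1910 is not a leap year): 735 − 28 = 707 left.
March 1910 has 31 days: 707 − 31 = 676 left.
April 1910 has 30 days: 676 − 30 = 646 left.
May 1910 has 31 days: 646 − 31 = 615 left.
June 1910 has 30 days: 615 − 30 = 585 left.
July 1910 has 31 days: 585 − 31 = 554 left.
August 1910 has 31 days: 554 − 31 = 523 left.
September 1910 has 30 days: 523 − 30 = 493 left.
October 1910 has 31 days: 493 − 31 = 462 left.
November 1910 has 30 days: 462 − 30 = 432 left.
December 1910 has 31 days: 432 − 31 = 401 left.
January 1911 has 31 days: 401 − 31 = 370 left.
February 1911 has 28 days (1911 is not a leap year): 370 − 28 = 342 left.
March 1911 has 31 days: 342 − 31 = 311 left.
April 1911 has 30 days: 311 − 30 = 281 left.
May 1911 has 31 days: 281 − 31 = 250 left.
June 1911 has 30 days: 250 − 30 = 220 left.
July 1911 has 31 days: 220 − 31 = 189 left.
August 1911 has 31 days: 189 − 31 = 158 left.
September 1911 has 30 days: 158 − 30 = 128 left.
October 1911 has 31 days: 128 − 31 = 97 left.
November 1911 has 30 days: 97 − 30 = 67 left.
December 1911 has 31 days: 67 − 31 = 36 left.
January 1912 has 31 days: 36 − 31 = 5 left.
5 days into February 1912 → February 5, 1912.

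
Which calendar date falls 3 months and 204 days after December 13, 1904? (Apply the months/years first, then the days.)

Adding 3 months and 204 days from December 13, 1904: first the month/year part, then the days.
month 12 + 3 = 15, which is month 3 of year 1905 → March 1905.
Day 13 is valid in March, giving March 13, 1905.
Now add 204 days from March 13, 1905.
March has 31 days, so 31 − 13 = 18 days remain after March 13, 1905; 204 − 18 = 186 left.
April 1905 has 30 days: 186 − 30 = 156 left.
May 1905 has 31 days: 156 − 31 = 125 left.
June 1905 has 30 days: 125 − 30 = 95 left.
July 1905 has 31 days: 95 − 31 = 64 left.
August 1905 has 31 days: 64 − 31 = 33 left.
September 1905 has 30 days: 33 − 30 = 3 left.
3 days into October 1905 → October 3, 1905.

October 3, 1905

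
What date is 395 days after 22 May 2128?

Adding 395 days from May 22, 2128.
May has 31 days, so 31 − 22 = 9 days remain after May 22, 2128; 395 − 9 = 386 left.
June 2128 has 30 days: 386 − 30 = 356 left.
July 2128 has 31 days: 356 − 31 = 325 left.
August 2128 has 31 days: 325 − 31 = 294 left.
September 2128 has 30 days: 294 − 30 = 264 left.
October 2128 has 31 days: 264 − 31 = 233 left.
November 2128 has 30 days: 233 − 30 = 203 left.
December 2128 has 31 days: 203 − 31 = 172 left.
January 2129 has 31 days: 172 − 31 = 141 left.
February 2129 has 28 days (2129 is not a leap year): 141 − 28 = 113 left.
March 2129 has 31 days: 113 − 31 = 82 left.
April 2129 has 30 days: 82 − 30 = 52 left.
May 2129 has 31 days: 52 − 31 = 21 left.
21 days into June 2129 → June 21, 2129.

June 21, 2129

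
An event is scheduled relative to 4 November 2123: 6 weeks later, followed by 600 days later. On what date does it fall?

August 7, 2125

Advancing 6 weeks (= 42 days) from November 4, 2123:
November has 30 days, so 30 − 4 = 26 days remain after November 4, 2123; 42 − 26 = 16 left.
16 days into December 2123 → December 16, 2123.
Counting forward 600 days from December 16, 2123:
December has 31 days, so 31 − 16 = 15 days remain after December 16, 2123; 600 − 15 = 585 left.
January 2124 has 31 days: 585 − 31 = 554 left.
February 2124 has 29 days (2124 is a leap year): 554 − 29 = 525 left.
March 2124 has 31 days: 525 − 31 = 494 left.
April 2124 has 30 days: 494 − 30 = 464 left.
May 2124 has 31 days: 464 − 31 = 433 left.
June 2124 has 30 days: 433 − 30 = 403 left.
July 2124 has 31 days: 403 − 31 = 372 left.
August 2124 has 31 days: 372 − 31 = 341 left.
September 2124 has 30 days: 341 − 30 = 311 left.
October 2124 has 31 days: 311 − 31 = 280 left.
November 2124 has 30 days: 280 − 30 = 250 left.
December 2124 has 31 days: 250 − 31 = 219 left.
January 2125 has 31 days: 219 − 31 = 188 left.
February 2125 has 28 days (2125 is not a leap year): 188 − 28 = 160 left.
March 2125 has 31 days: 160 − 31 = 129 left.
April 2125 has 30 days: 129 − 30 = 99 left.
May 2125 has 31 days: 99 − 31 = 68 left.
June 2125 has 30 days: 68 − 30 = 38 left.
July 2125 has 31 days: 38 − 31 = 7 left.
7 days into August 2125 → August 7, 2125.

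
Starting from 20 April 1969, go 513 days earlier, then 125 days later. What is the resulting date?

Counting back 513 days from April 20, 1969:
Going back 20 days from April 20, 1969 reaches the end of the previous month; 513 − 20 = 493 left.
March 1969 has 31 days: 493 − 31 = 462 left.
February 1969 has 28 days (1969 is not a leap year): 462 − 28 = 434 left.
January 1969 has 31 days: 434 − 31 = 403 left.
December 1968 has 31 days: 403 − 31 = 372 left.
November 1968 has 30 days: 372 − 30 = 342 left.
October 1968 has 31 days: 342 − 31 = 311 left.
September 1968 has 30 days: 311 − 30 = 281 left.
August 1968 has 31 days: 281 − 31 = 250 left.
July 1968 has 31 days: 250 − 31 = 219 left.
June 1968 has 30 days: 219 − 30 = 189 left.
May 1968 has 31 days: 189 − 31 = 158 left.
April 1968 has 30 days: 158 − 30 = 128 left.
March 1968 has 31 days: 128 − 31 = 97 left.
February 1968 has 29 days (1968 is a leap year): 97 − 29 = 68 left.
January 1968 has 31 days: 68 − 31 = 37 left.
December 1967 has 31 days: 37 − 31 = 6 left.
November 1967 has 30 days; 30 − 6 = 24 → November 24, 1967.
Counting forward 125 days from November 24, 1967:
November has 30 days, so 30 − 24 = 6 days remain after November 24, 1967; 125 − 6 = 119 left.
December 1967 has 31 days: 119 − 31 = 88 left.
January 1968 has 31 days: 88 − 31 = 57 left.
February 1968 has 29 days (1968 is a leap year): 57 − 29 = 28 left.
28 days into March 1968 → March 28, 1968.

March 28, 1968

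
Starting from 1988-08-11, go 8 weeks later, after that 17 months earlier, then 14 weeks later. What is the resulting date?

Advancing 8 weeks (= 56 days) from August 11, 1988:
August has 31 days, so 31 − 11 = 20 days remain after August 11, 1988; 56 − 20 = 36 left.
September 1988 has 30 days: 36 − 30 = 6 left.
6 days into October 1988 → October 6, 1988.
Going back 17 months from October 6, 1988:
month 10 − 17 = -7, which is month 5 of year 1987 → May 1987.
Day 6 is valid in May, giving May 6, 1987.
Counting forward 14 weeks (= 98 days) from May 6, 1987:
May has 31 days, so 31 − 6 = 25 days remain after May 6, 1987; 98 − 25 = 73 left.
June 1987 has 30 days: 73 − 30 = 43 left.
July 1987 has 31 days: 43 − 31 = 12 left.
12 days into August 1987 → August 12, 1987.

August 12, 1987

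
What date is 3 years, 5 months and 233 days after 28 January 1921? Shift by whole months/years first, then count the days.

Adding 3 years, 5 months and 233 days from January 28, 1921: first the month/year part, then the days.
+3 years → 1924; month 1 + 5 = 6 → June 1924.
Day 28 is valid in June, giving June 28, 1924.
Now add 233 days from June 28, 1924.
June has 30 days, so 30 − 28 = 2 days remain after June 28, 1924; 233 − 2 = 231 left.
July 1924 has 31 days: 231 − 31 = 200 left.
August 1924 has 31 days: 200 − 31 = 169 left.
September 1924 has 30 days: 169 − 30 = 139 left.
October 1924 has 31 days: 139 − 31 = 108 left.
November 1924 has 30 days: 108 − 30 = 78 left.
December 1924 has 31 days: 78 − 31 = 47 left.
January 1925 has 31 days: 47 − 31 = 16 left.
16 days into February 1925 → February 16, 1925.

February 16, 1925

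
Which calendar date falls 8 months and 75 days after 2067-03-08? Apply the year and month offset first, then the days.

January 22, 2068

Advancing 8 months and 75 days from March 8, 2067: first the month/year part, then the days.
month 3 + 8 = 11 → November 2067.
Day 8 is valid in November, giving November 8, 2067.
Now add 75 days from November 8, 2067.
November has 30 days, so 30 − 8 = 22 days remain after November 8, 2067; 75 − 22 = 53 left.
December 2067 has 31 days: 53 − 31 = 22 left.
22 days into January 2068 → January 22, 2068.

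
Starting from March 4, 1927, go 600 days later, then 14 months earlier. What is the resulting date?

August 24, 1927

Advancing 600 days from March 4, 1927:
March has 31 days, so 31 − 4 = 27 days remain after March 4, 1927; 600 − 27 = 573 left.
April 1927 has 30 days: 573 − 30 = 543 left.
May 1927 has 31 days: 543 − 31 = 512 left.
June 1927 has 30 days: 512 − 30 = 482 left.
July 1927 has 31 days: 482 − 31 = 451 left.
August 1927 has 31 days: 451 − 31 = 420 left.
September 1927 has 30 days: 420 − 30 = 390 left.
October 1927 has 31 days: 390 − 31 = 359 left.
November 1927 has 30 days: 359 − 30 = 329 left.
December 1927 has 31 days: 329 − 31 = 298 left.
January 1928 has 31 days: 298 − 31 = 267 left.
February 1928 has 29 days (1928 is a leap year): 267 − 29 = 238 left.
March 1928 has 31 days: 238 − 31 = 207 left.
April 1928 has 30 days: 207 − 30 = 177 left.
May 1928 has 31 days: 177 − 31 = 146 left.
June 1928 has 30 days: 146 − 30 = 116 left.
July 1928 has 31 days: 116 − 31 = 85 left.
August 1928 has 31 days: 85 − 31 = 54 left.
September 1928 has 30 days: 54 − 30 = 24 left.
24 days into October 1928 → October 24, 1928.
Counting back 14 months from October 24, 1928:
month 10 − 14 = -4, which is month 8 of year 1927 → August 1927.
Day 24 is valid in August, giving August 24, 1927.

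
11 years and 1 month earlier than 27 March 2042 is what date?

Going back 11 years and 1 month from March 27, 2042.
-11 years → 2031; month 3 − 1 = 2 → February 2031.
Day 27 is valid in February, giving February 27, 2031.

February 27, 2031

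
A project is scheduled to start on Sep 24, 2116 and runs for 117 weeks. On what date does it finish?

Adding 117 weeks = 819 days from September 24, 2116.
September has 30 days, so 30 − 24 = 6 days remain after September 24, 2116; 819 − 6 = 813 left.
October 2116 has 31 days: 813 − 31 = 782 left.
November 2116 has 30 days: 782 − 30 = 752 left.
December 2116 has 31 days: 752 − 31 = 721 left.
January 2117 has 31 days: 721 − 31 = 690 left.
February 2117 has 28 days (2117 is not a leap year): 690 − 28 = 662 left.
March 2117 has 31 days: 662 − 31 = 631 left.
April 2117 has 30 days: 631 − 30 = 601 left.
May 2117 has 31 days: 601 − 31 = 570 left.
June 2117 has 30 days: 570 − 30 = 540 left.
July 2117 has 31 days: 540 − 31 = 509 left.
August 2117 has 31 days: 509 − 31 = 478 left.
September 2117 has 30 days: 478 − 30 = 448 left.
October 2117 has 31 days: 448 − 31 = 417 left.
November 2117 has 30 days: 417 − 30 = 387 left.
December 2117 has 31 days: 387 − 31 = 356 left.
January 2118 has 31 days: 356 − 31 = 325 left.
February 2118 has 28 days (2118 is not a leap year): 325 − 28 = 297 left.
March 2118 has 31 days: 297 − 31 = 266 left.
April 2118 has 30 days: 266 − 30 = 236 left.
May 2118 has 31 days: 236 − 31 = 205 left.
June 2118 has 30 days: 205 − 30 = 175 left.
July 2118 has 31 days: 175 − 31 = 144 left.
August 2118 has 31 days: 144 − 31 = 113 left.
September 2118 has 30 days: 113 − 30 = 83 left.
October 2118 has 31 days: 83 − 31 = 52 left.
November 2118 has 30 days: 52 − 30 = 22 left.
22 days into December 2118 → December 22, 2118.

December 22, 2118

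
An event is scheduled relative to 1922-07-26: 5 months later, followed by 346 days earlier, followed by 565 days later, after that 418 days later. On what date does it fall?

Counting forward 5 months from July 26, 1922:
month 7 + 5 = 12 → December 1922.
Day 26 is valid in December, giving December 26, 1922.
Counting back 346 days from December 26, 1922:
Going back 26 days from December 26, 1922 reaches the end of the previous month; 346 − 26 = 320 left.
November 1922 has 30 days: 320 − 30 = 290 left.
October 1922 has 31 days: 290 − 31 = 259 left.
September 1922 has 30 days: 259 − 30 = 229 left.
August 1922 has 31 days: 229 − 31 = 198 left.
July 1922 has 31 days: 198 − 31 = 167 left.
June 1922 has 30 days: 167 − 30 = 137 left.
May 1922 has 31 days: 137 − 31 = 106 left.
April 1922 has 30 days: 106 − 30 = 76 left.
March 1922 has 31 days: 76 − 31 = 45 left.
February 1922 has 28 days (1922 is not a leap year): 45 − 28 = 17 left.
January 1922 has 31 days; 31 − 17 = 14 → January 14, 1922.
Adding 565 days from January 14, 1922:
January has 31 days, so 31 − 14 = 17 days remain after January 14, 1922; 565 − 17 = 548 left.
February 1922 has 28 days (1922 is not a leap year): 548 − 28 = 520 left.
March 1922 has 31 days: 520 − 31 = 489 left.
April 1922 has 30 days: 489 − 30 = 459 left.
May 1922 has 31 days: 459 − 31 = 428 left.
June 1922 has 30 days: 428 − 30 = 398 left.
July 1922 has 31 days: 398 − 31 = 367 left.
August 1922 has 31 days: 367 − 31 = 336 left.
September 1922 has 30 days: 336 − 30 = 306 left.
October 1922 has 31 days: 306 − 31 = 275 left.
November 1922 has 30 days: 275 − 30 = 245 left.
December 1922 has 31 days: 245 − 31 = 214 left.
January 1923 has 31 days: 214 − 31 = 183 left.
February 1923 has 28 days (1923 is not a leap year): 183 − 28 = 155 left.
March 1923 has 31 days: 155 − 31 = 124 left.
April 1923 has 30 days: 124 − 30 = 94 left.
May 1923 has 31 days: 94 − 31 = 63 left.
June 1923 has 30 days: 63 − 30 = 33 left.
July 1923 has 31 days: 33 − 31 = 2 left.
2 days into August 1923 → August 2, 1923.
Adding 418 days from August 2, 1923:
August has 31 days, so 31 − 2 = 29 days remain after August 2, 1923; 418 − 29 = 389 left.
September 1923 has 30 days: 389 − 30 = 359 left.
October 1923 has 31 days: 359 − 31 = 328 left.
November 1923 has 30 days: 328 − 30 = 298 left.
December 1923 has 31 days: 298 − 31 = 267 left.
January 1924 has 31 days: 267 − 31 = 236 left.
February 1924 has 29 days (1924 is a leap year): 236 − 29 = 207 left.
March 1924 has 31 days: 207 − 31 = 176 left.
April 1924 has 30 days: 176 − 30 = 146 left.
May 1924 has 31 days: 146 − 31 = 115 left.
June 1924 has 30 days: 115 − 30 = 85 left.
July 1924 has 31 days: 85 − 31 = 54 left.
August 1924 has 31 days: 54 − 31 = 23 left.
23 days into September 1924 → September 23, 1924.

September 23, 1924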